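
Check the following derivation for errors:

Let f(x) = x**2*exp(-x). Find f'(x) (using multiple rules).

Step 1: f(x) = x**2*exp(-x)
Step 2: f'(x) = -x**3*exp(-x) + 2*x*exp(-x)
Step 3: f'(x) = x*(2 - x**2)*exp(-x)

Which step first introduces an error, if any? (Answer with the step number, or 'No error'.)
Step 2

Step 2 is incorrect due to a wrong exponent.
The step shows: -x**3*exp(-x) + 2*x*exp(-x)
The correct value should be: -x**2*exp(-x) + 2*x*exp(-x)

Explanation: The exponent 2 on x was incorrectly written as 3: the term -x**2*exp(-x) was incorrectly written as -x**3*exp(-x)
The later steps are derived from this incorrect expression, so the error originates in Step 2.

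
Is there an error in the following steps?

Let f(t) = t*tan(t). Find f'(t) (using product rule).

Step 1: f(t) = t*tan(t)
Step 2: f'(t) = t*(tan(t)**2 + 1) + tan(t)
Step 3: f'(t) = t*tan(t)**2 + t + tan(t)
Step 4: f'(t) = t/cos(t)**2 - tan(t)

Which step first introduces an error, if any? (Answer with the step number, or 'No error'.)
Step 4

Step 4 is incorrect due to a sign flip.
The step shows: t/cos(t)**2 - tan(t)
The correct value should be: t/cos(t)**2 + tan(t)

Explanation: The sign of one term was flipped: the term tan(t) was incorrectly written as -tan(t)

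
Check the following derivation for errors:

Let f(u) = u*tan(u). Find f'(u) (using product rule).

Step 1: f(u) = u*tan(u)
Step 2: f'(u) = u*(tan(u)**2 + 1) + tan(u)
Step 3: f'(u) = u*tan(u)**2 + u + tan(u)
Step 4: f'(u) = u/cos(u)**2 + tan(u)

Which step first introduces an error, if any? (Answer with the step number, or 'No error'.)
No error

All steps in this derivation are correct.
The final answer f'(u) = u/cos(u)**2 + tan(u) is valid.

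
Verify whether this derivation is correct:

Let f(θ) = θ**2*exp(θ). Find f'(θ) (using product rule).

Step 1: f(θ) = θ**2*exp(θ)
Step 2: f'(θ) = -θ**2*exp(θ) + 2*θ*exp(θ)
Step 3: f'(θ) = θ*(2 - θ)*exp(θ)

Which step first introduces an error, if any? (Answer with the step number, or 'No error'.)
Step 2

Step 2 is incorrect due to a sign flip.
The step shows: -θ**2*exp(θ) + 2*θ*exp(θ)
The correct value should be: θ**2*exp(θ) + 2*θ*exp(θ)

Explanation: The sign of one term was flipped: the term θ**2*exp(θ) was incorrectly written as -θ**2*exp(θ)
The later steps are derived from this incorrect expression, so the error originates in Step 2.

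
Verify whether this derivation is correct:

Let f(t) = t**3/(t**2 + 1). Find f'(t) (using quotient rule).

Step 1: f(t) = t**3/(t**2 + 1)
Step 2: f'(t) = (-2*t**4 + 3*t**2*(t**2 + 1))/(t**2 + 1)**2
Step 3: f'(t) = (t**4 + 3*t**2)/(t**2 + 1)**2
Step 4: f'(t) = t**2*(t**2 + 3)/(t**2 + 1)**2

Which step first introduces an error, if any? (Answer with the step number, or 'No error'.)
No error

All steps in this derivation are correct.
The final answer f'(t) = t**2*(t**2 + 3)/(t**2 + 1)**2 is valid.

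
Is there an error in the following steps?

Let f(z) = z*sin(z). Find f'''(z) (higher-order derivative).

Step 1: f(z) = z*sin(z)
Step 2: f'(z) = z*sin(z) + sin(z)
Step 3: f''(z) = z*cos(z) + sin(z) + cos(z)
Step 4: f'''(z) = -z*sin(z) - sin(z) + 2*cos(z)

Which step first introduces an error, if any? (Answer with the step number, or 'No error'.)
Step 2

Step 2 is incorrect due to a wrong trig function.
The step shows: z*sin(z) + sin(z)
The correct value should be: z*cos(z) + sin(z)

Explanation: cos(z) was incorrectly written as sin(z): the term z*cos(z) was incorrectly written as z*sin(z)
The later steps are derived from this incorrect expression, so the error originates in Step 2.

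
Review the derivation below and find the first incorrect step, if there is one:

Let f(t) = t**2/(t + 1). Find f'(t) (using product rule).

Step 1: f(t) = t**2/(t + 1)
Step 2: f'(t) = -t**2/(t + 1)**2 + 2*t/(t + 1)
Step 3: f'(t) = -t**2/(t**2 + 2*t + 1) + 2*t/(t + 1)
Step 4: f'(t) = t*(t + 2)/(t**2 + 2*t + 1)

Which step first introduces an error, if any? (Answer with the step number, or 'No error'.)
No error

All steps in this derivation are correct.
The final answer f'(t) = t*(t + 2)/(t**2 + 2*t + 1) is valid.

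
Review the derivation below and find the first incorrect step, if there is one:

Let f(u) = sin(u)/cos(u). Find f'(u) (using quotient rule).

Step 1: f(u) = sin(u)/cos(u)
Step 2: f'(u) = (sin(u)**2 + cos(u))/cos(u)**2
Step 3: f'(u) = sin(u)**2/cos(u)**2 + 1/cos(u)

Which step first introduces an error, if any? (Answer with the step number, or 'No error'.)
Step 2

Step 2 is incorrect due to a wrong exponent.
The step shows: (sin(u)**2 + cos(u))/cos(u)**2
The correct value should be: (sin(u)**2 + cos(u)**2)/cos(u)**2

Explanation: The exponent 2 on cos(u) was incorrectly written as 1: the term (sin(u)**2 + cos(u)**2)/cos(u)**2 was incorrectly written as (sin(u)**2 + cos(u))/cos(u)**2
The later steps are derived from this incorrect expression, so the error originates in Step 2.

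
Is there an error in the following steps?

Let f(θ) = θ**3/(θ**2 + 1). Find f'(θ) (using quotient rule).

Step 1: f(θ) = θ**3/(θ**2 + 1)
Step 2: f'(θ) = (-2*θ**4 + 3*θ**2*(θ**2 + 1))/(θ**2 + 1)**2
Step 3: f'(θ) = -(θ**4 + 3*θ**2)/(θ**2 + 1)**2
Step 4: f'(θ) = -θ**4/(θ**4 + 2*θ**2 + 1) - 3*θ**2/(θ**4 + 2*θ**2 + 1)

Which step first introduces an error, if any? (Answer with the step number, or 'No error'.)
Step 3

Step 3 is incorrect due to a sign flip.
The step shows: -(θ**4 + 3*θ**2)/(θ**2 + 1)**2
The correct value should be: (θ**4 + 3*θ**2)/(θ**2 + 1)**2

Explanation: The sign of the whole expression was flipped: the term (θ**4 + 3*θ**2)/(θ**2 + 1)**2 was incorrectly written as -(θ**4 + 3*θ**2)/(θ**2 + 1)**2
The later steps are derived from this incorrect expression, so the error originates in Step 3.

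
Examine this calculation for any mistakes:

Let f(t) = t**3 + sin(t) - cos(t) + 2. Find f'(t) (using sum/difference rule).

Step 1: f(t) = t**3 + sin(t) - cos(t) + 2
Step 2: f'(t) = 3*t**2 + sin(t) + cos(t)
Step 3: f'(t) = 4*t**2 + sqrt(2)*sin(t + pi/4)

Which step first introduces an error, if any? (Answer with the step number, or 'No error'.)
Step 3

Step 3 is incorrect due to a wrong coefficient.
The step shows: 4*t**2 + sqrt(2)*sin(t + pi/4)
The correct value should be: 3*t**2 + sqrt(2)*sin(t + pi/4)

Explanation: The coefficient 3 was incorrectly written as 4: the term 3*t**2 was incorrectly written as 4*t**2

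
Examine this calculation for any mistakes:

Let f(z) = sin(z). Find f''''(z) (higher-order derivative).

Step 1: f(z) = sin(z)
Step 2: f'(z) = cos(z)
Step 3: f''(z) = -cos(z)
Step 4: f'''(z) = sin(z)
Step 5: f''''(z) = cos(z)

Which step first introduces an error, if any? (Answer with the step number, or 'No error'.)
Step 3

Step 3 is incorrect due to a wrong trig function.
The step shows: -cos(z)
The correct value should be: -sin(z)

Explanation: sin(z) was incorrectly written as cos(z): the term -sin(z) was incorrectly written as -cos(z)
The later steps are derived from this incorrect expression, so the error originates in Step 3.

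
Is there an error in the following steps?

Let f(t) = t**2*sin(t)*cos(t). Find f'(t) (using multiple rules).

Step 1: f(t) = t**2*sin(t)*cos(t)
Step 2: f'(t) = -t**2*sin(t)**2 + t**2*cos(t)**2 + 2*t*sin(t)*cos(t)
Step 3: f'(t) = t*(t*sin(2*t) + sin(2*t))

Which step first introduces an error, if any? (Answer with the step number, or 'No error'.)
Step 3

Step 3 is incorrect due to a wrong trig function.
The step shows: t*(t*sin(2*t) + sin(2*t))
The correct value should be: t*(t*cos(2*t) + sin(2*t))

Explanation: cos(2*t) was incorrectly written as sin(2*t): the term t*(t*cos(2*t) + sin(2*t)) was incorrectly written as t*(t*sin(2*t) + sin(2*t))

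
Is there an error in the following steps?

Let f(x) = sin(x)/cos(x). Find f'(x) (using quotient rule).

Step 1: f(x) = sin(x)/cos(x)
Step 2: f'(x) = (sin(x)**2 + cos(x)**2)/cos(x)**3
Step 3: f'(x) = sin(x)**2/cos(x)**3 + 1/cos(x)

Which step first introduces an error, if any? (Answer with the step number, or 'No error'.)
Step 2

Step 2 is incorrect due to a wrong exponent.
The step shows: (sin(x)**2 + cos(x)**2)/cos(x)**3
The correct value should be: (sin(x)**2 + cos(x)**2)/cos(x)**2

Explanation: The exponent -2 on cos(x) was incorrectly written as -3: the term (sin(x)**2 + cos(x)**2)/cos(x)**2 was incorrectly written as (sin(x)**2 + cos(x)**2)/cos(x)**3
The later steps are derived from this incorrect expression, so the error originates in Step 2.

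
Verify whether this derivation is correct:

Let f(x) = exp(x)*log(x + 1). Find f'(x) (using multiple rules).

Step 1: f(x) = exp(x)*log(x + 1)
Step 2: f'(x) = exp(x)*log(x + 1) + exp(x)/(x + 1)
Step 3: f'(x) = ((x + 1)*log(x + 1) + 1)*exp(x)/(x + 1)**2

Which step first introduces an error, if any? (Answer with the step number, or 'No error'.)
Step 3

Step 3 is incorrect due to a wrong exponent.
The step shows: ((x + 1)*log(x + 1) + 1)*exp(x)/(x + 1)**2
The correct value should be: ((x + 1)*log(x + 1) + 1)*exp(x)/(x + 1)

Explanation: The exponent -1 on x + 1 was incorrectly written as -2: the term ((x + 1)*log(x + 1) + 1)*exp(x)/(x + 1) was incorrectly written as ((x + 1)*log(x + 1) + 1)*exp(x)/(x + 1)**2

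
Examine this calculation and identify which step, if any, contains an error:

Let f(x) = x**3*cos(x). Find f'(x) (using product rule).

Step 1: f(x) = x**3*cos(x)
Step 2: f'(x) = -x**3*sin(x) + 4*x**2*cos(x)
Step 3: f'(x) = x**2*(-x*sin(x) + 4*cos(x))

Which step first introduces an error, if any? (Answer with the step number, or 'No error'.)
Step 2

Step 2 is incorrect due to a wrong coefficient.
The step shows: -x**3*sin(x) + 4*x**2*cos(x)
The correct value should be: -x**3*sin(x) + 3*x**2*cos(x)

Explanation: The coefficient 3 was incorrectly written as 4: the term 3*x**2*cos(x) was incorrectly written as 4*x**2*cos(x)
The later steps are derived from this incorrect expression, so the error originates in Step 2.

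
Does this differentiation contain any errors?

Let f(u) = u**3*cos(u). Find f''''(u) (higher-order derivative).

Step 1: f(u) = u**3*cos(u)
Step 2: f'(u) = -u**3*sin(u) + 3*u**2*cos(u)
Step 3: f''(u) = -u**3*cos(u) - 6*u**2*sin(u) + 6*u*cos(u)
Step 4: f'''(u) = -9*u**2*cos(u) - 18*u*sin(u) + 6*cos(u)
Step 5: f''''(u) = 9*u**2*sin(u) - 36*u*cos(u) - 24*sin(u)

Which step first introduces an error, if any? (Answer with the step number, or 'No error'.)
Step 4

Step 4 is incorrect due to a dropped term.
The step shows: -9*u**2*cos(u) - 18*u*sin(u) + 6*cos(u)
The correct value should be: u**3*sin(u) - 9*u**2*cos(u) - 18*u*sin(u) + 6*cos(u)

Explanation: A term was dropped: the term u**3*sin(u) was incorrectly omitted
The later steps are derived from this incorrect expression, so the error originates in Step 4.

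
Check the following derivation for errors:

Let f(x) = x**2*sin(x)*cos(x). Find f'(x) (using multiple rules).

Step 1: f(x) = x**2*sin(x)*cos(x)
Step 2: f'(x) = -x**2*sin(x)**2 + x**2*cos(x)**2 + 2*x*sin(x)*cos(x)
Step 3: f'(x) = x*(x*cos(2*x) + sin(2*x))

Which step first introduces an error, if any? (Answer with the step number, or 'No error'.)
No error

All steps in this derivation are correct.
The final answer f'(x) = x*(x*cos(2*x) + sin(2*x)) is valid.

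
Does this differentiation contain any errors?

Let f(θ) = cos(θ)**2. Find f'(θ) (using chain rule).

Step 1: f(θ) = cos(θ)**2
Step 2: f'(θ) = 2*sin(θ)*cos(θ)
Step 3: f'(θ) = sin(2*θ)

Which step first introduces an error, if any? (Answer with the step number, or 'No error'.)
Step 2

Step 2 is incorrect due to a sign flip.
The step shows: 2*sin(θ)*cos(θ)
The correct value should be: -2*sin(θ)*cos(θ)

Explanation: The sign of the whole expression was flipped: the term -2*sin(θ)*cos(θ) was incorrectly written as 2*sin(θ)*cos(θ)
The later steps are derived from this incorrect expression, so the error originates in Step 2.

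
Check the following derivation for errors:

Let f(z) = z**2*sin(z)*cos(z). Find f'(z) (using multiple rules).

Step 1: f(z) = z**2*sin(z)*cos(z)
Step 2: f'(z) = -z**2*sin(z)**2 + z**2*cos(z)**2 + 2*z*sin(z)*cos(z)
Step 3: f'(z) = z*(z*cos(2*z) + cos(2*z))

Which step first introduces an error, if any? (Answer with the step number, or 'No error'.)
Step 3

Step 3 is incorrect due to a wrong trig function.
The step shows: z*(z*cos(2*z) + cos(2*z))
The correct value should be: z*(z*cos(2*z) + sin(2*z))

Explanation: sin(2*z) was incorrectly written as cos(2*z): the term z*(z*cos(2*z) + sin(2*z)) was incorrectly written as z*(z*cos(2*z) + cos(2*z))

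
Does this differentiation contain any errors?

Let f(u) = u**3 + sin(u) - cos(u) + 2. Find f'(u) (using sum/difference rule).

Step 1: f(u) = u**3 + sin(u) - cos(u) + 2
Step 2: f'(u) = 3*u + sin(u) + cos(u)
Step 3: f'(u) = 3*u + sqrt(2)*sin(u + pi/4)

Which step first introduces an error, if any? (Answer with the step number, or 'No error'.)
Step 2

Step 2 is incorrect due to a wrong exponent.
The step shows: 3*u + sin(u) + cos(u)
The correct value should be: 3*u**2 + sin(u) + cos(u)

Explanation: The exponent 2 on u was incorrectly written as 1: the term 3*u**2 was incorrectly written as 3*u
The later steps are derived from this incorrect expression, so the error originates in Step 2.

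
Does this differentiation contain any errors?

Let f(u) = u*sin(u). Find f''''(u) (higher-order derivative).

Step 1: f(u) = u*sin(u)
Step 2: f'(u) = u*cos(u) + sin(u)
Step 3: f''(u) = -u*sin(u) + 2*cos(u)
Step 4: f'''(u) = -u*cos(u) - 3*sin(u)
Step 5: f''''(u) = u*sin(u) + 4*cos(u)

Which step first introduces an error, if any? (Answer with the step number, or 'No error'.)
Step 5

Step 5 is incorrect due to a sign flip.
The step shows: u*sin(u) + 4*cos(u)
The correct value should be: u*sin(u) - 4*cos(u)

Explanation: The sign of one term was flipped: the term -4*cos(u) was incorrectly written as 4*cos(u)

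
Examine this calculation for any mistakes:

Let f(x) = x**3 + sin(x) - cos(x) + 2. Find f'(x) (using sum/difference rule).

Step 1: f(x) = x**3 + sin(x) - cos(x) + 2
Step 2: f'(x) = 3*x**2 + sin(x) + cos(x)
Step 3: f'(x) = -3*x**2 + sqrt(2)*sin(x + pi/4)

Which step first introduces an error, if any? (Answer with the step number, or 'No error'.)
Step 3

Step 3 is incorrect due to a sign flip.
The step shows: -3*x**2 + sqrt(2)*sin(x + pi/4)
The correct value should be: 3*x**2 + sqrt(2)*sin(x + pi/4)

Explanation: The sign of one term was flipped: the term 3*x**2 was incorrectly written as -3*x**2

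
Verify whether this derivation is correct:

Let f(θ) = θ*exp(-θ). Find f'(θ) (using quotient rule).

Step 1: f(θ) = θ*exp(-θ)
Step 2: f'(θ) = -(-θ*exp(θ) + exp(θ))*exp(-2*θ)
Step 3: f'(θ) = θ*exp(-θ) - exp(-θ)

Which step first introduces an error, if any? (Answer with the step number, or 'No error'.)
Step 2

Step 2 is incorrect due to a sign flip.
The step shows: -(-θ*exp(θ) + exp(θ))*exp(-2*θ)
The correct value should be: (-θ*exp(θ) + exp(θ))*exp(-2*θ)

Explanation: The sign of the whole expression was flipped: the term (-θ*exp(θ) + exp(θ))*exp(-2*θ) was incorrectly written as -(-θ*exp(θ) + exp(θ))*exp(-2*θ)
The later steps are derived from this incorrect expression, so the error originates in Step 2.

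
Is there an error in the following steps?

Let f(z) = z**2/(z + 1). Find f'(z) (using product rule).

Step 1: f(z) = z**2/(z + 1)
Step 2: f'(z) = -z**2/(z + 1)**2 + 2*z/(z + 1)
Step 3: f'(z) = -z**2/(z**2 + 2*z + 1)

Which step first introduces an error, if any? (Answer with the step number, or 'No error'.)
Step 3

Step 3 is incorrect due to a dropped term.
The step shows: -z**2/(z**2 + 2*z + 1)
The correct value should be: -z**2/(z**2 + 2*z + 1) + 2*z/(z + 1)

Explanation: A term was dropped: the term 2*z/(z + 1) was incorrectly omitted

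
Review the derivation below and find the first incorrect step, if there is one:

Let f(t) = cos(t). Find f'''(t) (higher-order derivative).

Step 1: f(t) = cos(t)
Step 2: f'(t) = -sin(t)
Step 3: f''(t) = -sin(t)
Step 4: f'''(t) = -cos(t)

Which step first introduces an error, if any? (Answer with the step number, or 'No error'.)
Step 3

Step 3 is incorrect due to a wrong trig function.
The step shows: -sin(t)
The correct value should be: -cos(t)

Explanation: cos(t) was incorrectly written as sin(t): the term -cos(t) was incorrectly written as -sin(t)
The later steps are derived from this incorrect expression, so the error originates in Step 3.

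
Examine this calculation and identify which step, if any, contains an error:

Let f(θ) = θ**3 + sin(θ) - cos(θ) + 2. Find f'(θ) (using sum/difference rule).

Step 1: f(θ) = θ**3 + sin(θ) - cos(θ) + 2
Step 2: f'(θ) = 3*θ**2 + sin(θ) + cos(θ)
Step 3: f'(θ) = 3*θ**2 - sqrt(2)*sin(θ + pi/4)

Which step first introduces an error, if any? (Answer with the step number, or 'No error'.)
Step 3

Step 3 is incorrect due to a sign flip.
The step shows: 3*θ**2 - sqrt(2)*sin(θ + pi/4)
The correct value should be: 3*θ**2 + sqrt(2)*sin(θ + pi/4)

Explanation: The sign of one term was flipped: the term sqrt(2)*sin(θ + pi/4) was incorrectly written as -sqrt(2)*sin(θ + pi/4)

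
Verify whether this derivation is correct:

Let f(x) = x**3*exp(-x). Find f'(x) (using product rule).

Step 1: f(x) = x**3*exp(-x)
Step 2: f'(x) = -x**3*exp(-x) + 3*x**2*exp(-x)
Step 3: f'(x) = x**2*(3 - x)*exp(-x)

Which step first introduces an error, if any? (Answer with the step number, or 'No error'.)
No error

All steps in this derivation are correct.
The final answer f'(x) = x**2*(3 - x)*exp(-x) is valid.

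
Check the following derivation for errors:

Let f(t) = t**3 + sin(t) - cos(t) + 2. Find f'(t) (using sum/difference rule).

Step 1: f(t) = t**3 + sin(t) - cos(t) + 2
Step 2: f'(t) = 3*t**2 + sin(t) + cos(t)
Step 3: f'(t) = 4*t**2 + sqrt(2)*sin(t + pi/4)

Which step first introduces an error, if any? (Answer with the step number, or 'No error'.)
Step 3

Step 3 is incorrect due to a wrong coefficient.
The step shows: 4*t**2 + sqrt(2)*sin(t + pi/4)
The correct value should be: 3*t**2 + sqrt(2)*sin(t + pi/4)

Explanation: The coefficient 3 was incorrectly written as 4: the term 3*t**2 was incorrectly written as 4*t**2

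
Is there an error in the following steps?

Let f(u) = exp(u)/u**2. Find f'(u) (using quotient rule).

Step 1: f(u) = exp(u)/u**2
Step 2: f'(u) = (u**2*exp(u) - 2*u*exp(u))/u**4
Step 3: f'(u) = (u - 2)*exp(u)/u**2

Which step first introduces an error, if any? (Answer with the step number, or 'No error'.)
Step 3

Step 3 is incorrect due to a wrong exponent.
The step shows: (u - 2)*exp(u)/u**2
The correct value should be: (u - 2)*exp(u)/u**3

Explanation: The exponent -3 on u was incorrectly written as -2: the term (u - 2)*exp(u)/u**3 was incorrectly written as (u - 2)*exp(u)/u**2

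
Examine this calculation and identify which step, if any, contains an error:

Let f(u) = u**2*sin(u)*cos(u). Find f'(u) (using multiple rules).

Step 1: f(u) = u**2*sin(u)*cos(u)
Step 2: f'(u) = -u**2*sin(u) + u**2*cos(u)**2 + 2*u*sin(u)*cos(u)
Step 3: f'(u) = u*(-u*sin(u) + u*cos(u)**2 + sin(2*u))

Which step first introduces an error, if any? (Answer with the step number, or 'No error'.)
Step 2

Step 2 is incorrect due to a wrong exponent.
The step shows: -u**2*sin(u) + u**2*cos(u)**2 + 2*u*sin(u)*cos(u)
The correct value should be: -u**2*sin(u)**2 + u**2*cos(u)**2 + 2*u*sin(u)*cos(u)

Explanation: The exponent 2 on sin(u) was incorrectly written as 1: the term -u**2*sin(u)**2 was incorrectly written as -u**2*sin(u)
The later steps are derived from this incorrect expression, so the error originates in Step 2.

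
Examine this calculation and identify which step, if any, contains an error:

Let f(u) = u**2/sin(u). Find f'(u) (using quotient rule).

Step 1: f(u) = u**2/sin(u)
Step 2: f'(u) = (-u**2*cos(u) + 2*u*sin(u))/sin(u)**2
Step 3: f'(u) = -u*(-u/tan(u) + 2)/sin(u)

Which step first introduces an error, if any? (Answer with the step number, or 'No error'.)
Step 3

Step 3 is incorrect due to a sign flip.
The step shows: -u*(-u/tan(u) + 2)/sin(u)
The correct value should be: u*(-u/tan(u) + 2)/sin(u)

Explanation: The sign of the whole expression was flipped: the term u*(-u/tan(u) + 2)/sin(u) was incorrectly written as -u*(-u/tan(u) + 2)/sin(u)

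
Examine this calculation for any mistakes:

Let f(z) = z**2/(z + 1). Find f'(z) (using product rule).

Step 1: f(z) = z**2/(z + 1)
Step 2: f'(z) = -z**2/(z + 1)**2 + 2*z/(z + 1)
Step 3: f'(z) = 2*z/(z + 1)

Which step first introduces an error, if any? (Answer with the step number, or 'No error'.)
Step 3

Step 3 is incorrect due to a dropped term.
The step shows: 2*z/(z + 1)
The correct value should be: -z**2/(z**2 + 2*z + 1) + 2*z/(z + 1)

Explanation: A term was dropped: the term -z**2/(z**2 + 2*z + 1) was incorrectly omitted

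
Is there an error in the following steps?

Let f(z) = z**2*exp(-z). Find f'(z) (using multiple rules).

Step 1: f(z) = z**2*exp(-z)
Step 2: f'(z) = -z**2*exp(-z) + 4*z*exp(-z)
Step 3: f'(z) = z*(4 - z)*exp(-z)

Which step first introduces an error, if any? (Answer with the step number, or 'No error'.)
Step 2

Step 2 is incorrect due to a wrong coefficient.
The step shows: -z**2*exp(-z) + 4*z*exp(-z)
The correct value should be: -z**2*exp(-z) + 2*z*exp(-z)

Explanation: The coefficient 2 was incorrectly written as 4: the term 2*z*exp(-z) was incorrectly written as 4*z*exp(-z)
The later steps are derived from this incorrect expression, so the error originates in Step 2.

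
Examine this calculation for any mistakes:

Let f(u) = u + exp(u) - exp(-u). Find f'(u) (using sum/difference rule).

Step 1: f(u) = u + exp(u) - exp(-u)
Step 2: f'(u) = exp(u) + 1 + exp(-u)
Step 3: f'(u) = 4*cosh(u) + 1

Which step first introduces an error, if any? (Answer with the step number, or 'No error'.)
Step 3

Step 3 is incorrect due to a wrong coefficient.
The step shows: 4*cosh(u) + 1
The correct value should be: 2*cosh(u) + 1

Explanation: The coefficient 2 was incorrectly written as 4: the term 2*cosh(u) was incorrectly written as 4*cosh(u)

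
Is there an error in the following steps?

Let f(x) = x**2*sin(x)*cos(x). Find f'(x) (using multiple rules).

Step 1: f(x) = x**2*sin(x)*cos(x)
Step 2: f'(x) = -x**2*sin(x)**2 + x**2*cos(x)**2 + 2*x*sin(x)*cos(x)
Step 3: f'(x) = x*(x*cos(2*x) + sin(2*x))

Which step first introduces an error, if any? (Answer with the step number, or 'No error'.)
No error

All steps in this derivation are correct.
The final answer f'(x) = x*(x*cos(2*x) + sin(2*x)) is valid.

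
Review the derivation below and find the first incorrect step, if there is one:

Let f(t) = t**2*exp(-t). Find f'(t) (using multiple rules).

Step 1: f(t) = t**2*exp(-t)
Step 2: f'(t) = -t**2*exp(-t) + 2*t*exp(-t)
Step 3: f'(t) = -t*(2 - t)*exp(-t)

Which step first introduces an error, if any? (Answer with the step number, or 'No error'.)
Step 3

Step 3 is incorrect due to a sign flip.
The step shows: -t*(2 - t)*exp(-t)
The correct value should be: t*(2 - t)*exp(-t)

Explanation: The sign of the whole expression was flipped: the term t*(2 - t)*exp(-t) was incorrectly written as -t*(2 - t)*exp(-t)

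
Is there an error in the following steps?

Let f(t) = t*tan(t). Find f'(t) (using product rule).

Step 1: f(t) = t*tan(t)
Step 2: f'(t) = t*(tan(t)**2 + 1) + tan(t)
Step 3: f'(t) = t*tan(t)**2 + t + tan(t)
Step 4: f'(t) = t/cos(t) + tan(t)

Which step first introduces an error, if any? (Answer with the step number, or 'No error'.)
Step 4

Step 4 is incorrect due to a wrong exponent.
The step shows: t/cos(t) + tan(t)
The correct value should be: t/cos(t)**2 + tan(t)

Explanation: The exponent -2 on cos(t) was incorrectly written as -1: the term t/cos(t)**2 was incorrectly written as t/cos(t)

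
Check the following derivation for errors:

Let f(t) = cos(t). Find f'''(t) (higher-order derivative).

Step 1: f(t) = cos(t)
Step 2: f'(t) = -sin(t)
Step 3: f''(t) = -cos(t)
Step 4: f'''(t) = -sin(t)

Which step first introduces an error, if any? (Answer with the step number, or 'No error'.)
Step 4

Step 4 is incorrect due to a sign flip.
The step shows: -sin(t)
The correct value should be: sin(t)

Explanation: The sign of the whole expression was flipped: the term sin(t) was incorrectly written as -sin(t)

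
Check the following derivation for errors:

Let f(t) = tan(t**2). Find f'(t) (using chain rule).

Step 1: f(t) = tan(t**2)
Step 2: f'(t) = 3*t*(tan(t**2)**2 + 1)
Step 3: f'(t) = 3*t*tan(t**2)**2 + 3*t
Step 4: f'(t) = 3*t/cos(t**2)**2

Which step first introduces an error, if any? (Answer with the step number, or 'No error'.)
Step 2

Step 2 is incorrect due to a wrong coefficient.
The step shows: 3*t*(tan(t**2)**2 + 1)
The correct value should be: 2*t*(tan(t**2)**2 + 1)

Explanation: The coefficient 2 was incorrectly written as 3: the term 2*t*(tan(t**2)**2 + 1) was incorrectly written as 3*t*(tan(t**2)**2 + 1)
The later steps are derived from this incorrect expression, so the error originates in Step 2.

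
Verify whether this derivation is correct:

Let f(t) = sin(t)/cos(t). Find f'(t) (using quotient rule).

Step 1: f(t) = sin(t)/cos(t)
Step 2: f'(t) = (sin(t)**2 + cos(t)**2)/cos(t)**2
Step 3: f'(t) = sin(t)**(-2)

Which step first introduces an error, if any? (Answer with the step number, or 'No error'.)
Step 3

Step 3 is incorrect due to a wrong trig function.
The step shows: sin(t)**(-2)
The correct value should be: cos(t)**(-2)

Explanation: cos(t) was incorrectly written as sin(t): the term cos(t)**(-2) was incorrectly written as sin(t)**(-2)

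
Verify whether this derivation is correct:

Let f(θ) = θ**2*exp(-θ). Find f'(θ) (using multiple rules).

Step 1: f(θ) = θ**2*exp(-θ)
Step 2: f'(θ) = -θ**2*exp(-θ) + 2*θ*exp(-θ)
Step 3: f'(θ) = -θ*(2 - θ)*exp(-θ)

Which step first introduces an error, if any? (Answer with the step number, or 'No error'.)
Step 3

Step 3 is incorrect due to a sign flip.
The step shows: -θ*(2 - θ)*exp(-θ)
The correct value should be: θ*(2 - θ)*exp(-θ)

Explanation: The sign of the whole expression was flipped: the term θ*(2 - θ)*exp(-θ) was incorrectly written as -θ*(2 - θ)*exp(-θ)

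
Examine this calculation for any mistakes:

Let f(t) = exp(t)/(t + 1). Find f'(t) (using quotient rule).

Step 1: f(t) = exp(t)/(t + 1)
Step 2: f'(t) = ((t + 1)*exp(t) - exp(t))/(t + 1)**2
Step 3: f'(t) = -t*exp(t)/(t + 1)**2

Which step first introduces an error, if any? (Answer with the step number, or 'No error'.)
Step 3

Step 3 is incorrect due to a sign flip.
The step shows: -t*exp(t)/(t + 1)**2
The correct value should be: t*exp(t)/(t + 1)**2

Explanation: The sign of the whole expression was flipped: the term t*exp(t)/(t + 1)**2 was incorrectly written as -t*exp(t)/(t + 1)**2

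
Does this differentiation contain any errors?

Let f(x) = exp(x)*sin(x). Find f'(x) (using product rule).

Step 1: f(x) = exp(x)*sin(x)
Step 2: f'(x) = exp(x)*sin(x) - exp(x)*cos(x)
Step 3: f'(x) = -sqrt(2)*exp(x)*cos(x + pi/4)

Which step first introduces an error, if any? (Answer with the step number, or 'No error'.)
Step 2

Step 2 is incorrect due to a sign flip.
The step shows: exp(x)*sin(x) - exp(x)*cos(x)
The correct value should be: exp(x)*sin(x) + exp(x)*cos(x)

Explanation: The sign of one term was flipped: the term exp(x)*cos(x) was incorrectly written as -exp(x)*cos(x)
The later steps are derived from this incorrect expression, so the error originates in Step 2.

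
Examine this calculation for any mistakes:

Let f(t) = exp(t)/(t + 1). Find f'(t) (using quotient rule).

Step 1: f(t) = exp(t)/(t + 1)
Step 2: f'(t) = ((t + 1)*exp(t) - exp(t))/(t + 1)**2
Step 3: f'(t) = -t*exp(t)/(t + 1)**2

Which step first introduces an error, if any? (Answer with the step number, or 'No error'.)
Step 3

Step 3 is incorrect due to a sign flip.
The step shows: -t*exp(t)/(t + 1)**2
The correct value should be: t*exp(t)/(t + 1)**2

Explanation: The sign of the whole expression was flipped: the term t*exp(t)/(t + 1)**2 was incorrectly written as -t*exp(t)/(t + 1)**2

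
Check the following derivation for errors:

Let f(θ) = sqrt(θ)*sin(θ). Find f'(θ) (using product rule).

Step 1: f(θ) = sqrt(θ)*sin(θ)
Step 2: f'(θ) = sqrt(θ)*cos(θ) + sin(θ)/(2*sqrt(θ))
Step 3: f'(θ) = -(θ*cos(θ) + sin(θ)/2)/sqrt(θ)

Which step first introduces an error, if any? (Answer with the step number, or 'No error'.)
Step 3

Step 3 is incorrect due to a sign flip.
The step shows: -(θ*cos(θ) + sin(θ)/2)/sqrt(θ)
The correct value should be: (θ*cos(θ) + sin(θ)/2)/sqrt(θ)

Explanation: The sign of the whole expression was flipped: the term (θ*cos(θ) + sin(θ)/2)/sqrt(θ) was incorrectly written as -(θ*cos(θ) + sin(θ)/2)/sqrt(θ)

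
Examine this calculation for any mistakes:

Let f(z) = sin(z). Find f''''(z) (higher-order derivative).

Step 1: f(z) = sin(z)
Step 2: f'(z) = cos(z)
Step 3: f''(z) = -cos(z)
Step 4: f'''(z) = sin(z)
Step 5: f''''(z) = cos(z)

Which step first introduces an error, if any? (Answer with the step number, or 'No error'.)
Step 3

Step 3 is incorrect due to a wrong trig function.
The step shows: -cos(z)
The correct value should be: -sin(z)

Explanation: sin(z) was incorrectly written as cos(z): the term -sin(z) was incorrectly written as -cos(z)
The later steps are derived from this incorrect expression, so the error originates in Step 3.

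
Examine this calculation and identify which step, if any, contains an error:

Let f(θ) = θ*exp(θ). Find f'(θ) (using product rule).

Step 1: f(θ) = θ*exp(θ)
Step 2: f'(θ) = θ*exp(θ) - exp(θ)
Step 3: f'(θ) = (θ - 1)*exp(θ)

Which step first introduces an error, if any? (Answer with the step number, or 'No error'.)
Step 2

Step 2 is incorrect due to a sign flip.
The step shows: θ*exp(θ) - exp(θ)
The correct value should be: θ*exp(θ) + exp(θ)

Explanation: The sign of one term was flipped: the term exp(θ) was incorrectly written as -exp(θ)
The later steps are derived from this incorrect expression, so the error originates in Step 2.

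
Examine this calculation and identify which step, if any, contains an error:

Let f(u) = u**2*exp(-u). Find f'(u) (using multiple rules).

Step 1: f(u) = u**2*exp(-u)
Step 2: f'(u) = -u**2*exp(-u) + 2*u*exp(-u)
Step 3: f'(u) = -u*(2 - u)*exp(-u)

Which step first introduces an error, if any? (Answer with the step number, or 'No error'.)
Step 3

Step 3 is incorrect due to a sign flip.
The step shows: -u*(2 - u)*exp(-u)
The correct value should be: u*(2 - u)*exp(-u)

Explanation: The sign of the whole expression was flipped: the term u*(2 - u)*exp(-u) was incorrectly written as -u*(2 - u)*exp(-u)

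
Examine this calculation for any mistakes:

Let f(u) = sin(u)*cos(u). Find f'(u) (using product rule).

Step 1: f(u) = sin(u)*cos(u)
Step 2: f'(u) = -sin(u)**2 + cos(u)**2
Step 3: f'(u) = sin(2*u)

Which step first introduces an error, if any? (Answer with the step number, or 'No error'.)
Step 3

Step 3 is incorrect due to a wrong trig function.
The step shows: sin(2*u)
The correct value should be: cos(2*u)

Explanation: cos(2*u) was incorrectly written as sin(2*u): the term cos(2*u) was incorrectly written as sin(2*u)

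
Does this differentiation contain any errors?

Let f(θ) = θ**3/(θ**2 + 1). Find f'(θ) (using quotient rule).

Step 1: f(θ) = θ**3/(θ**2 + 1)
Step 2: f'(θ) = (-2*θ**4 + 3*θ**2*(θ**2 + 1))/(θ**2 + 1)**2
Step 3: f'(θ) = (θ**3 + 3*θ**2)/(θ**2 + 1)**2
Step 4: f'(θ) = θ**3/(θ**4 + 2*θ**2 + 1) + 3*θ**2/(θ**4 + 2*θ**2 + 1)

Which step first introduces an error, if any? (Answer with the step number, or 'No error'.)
Step 3

Step 3 is incorrect due to a wrong exponent.
The step shows: (θ**3 + 3*θ**2)/(θ**2 + 1)**2
The correct value should be: (θ**4 + 3*θ**2)/(θ**2 + 1)**2

Explanation: The exponent 4 on θ was incorrectly written as 3: the term (θ**4 + 3*θ**2)/(θ**2 + 1)**2 was incorrectly written as (θ**3 + 3*θ**2)/(θ**2 + 1)**2
The later steps are derived from this incorrect expression, so the error originates in Step 3.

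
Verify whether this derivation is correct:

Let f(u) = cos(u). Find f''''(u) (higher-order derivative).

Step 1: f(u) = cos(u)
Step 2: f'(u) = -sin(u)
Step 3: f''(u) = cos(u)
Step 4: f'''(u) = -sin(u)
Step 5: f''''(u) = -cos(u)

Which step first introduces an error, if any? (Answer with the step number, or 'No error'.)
Step 3

Step 3 is incorrect due to a sign flip.
The step shows: cos(u)
The correct value should be: -cos(u)

Explanation: The sign of the whole expression was flipped: the term -cos(u) was incorrectly written as cos(u)
The later steps are derived from this incorrect expression, so the error originates in Step 3.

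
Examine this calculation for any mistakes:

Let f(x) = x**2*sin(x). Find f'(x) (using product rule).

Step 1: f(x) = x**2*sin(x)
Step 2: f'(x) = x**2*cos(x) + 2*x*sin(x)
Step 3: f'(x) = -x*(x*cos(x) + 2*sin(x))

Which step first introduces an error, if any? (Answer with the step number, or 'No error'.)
Step 3

Step 3 is incorrect due to a sign flip.
The step shows: -x*(x*cos(x) + 2*sin(x))
The correct value should be: x*(x*cos(x) + 2*sin(x))

Explanation: The sign of the whole expression was flipped: the term x*(x*cos(x) + 2*sin(x)) was incorrectly written as -x*(x*cos(x) + 2*sin(x))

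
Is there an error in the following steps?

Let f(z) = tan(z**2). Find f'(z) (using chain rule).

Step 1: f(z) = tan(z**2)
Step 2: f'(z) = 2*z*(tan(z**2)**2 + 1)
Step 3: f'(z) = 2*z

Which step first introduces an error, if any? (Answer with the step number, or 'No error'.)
Step 3

Step 3 is incorrect due to a dropped term.
The step shows: 2*z
The correct value should be: 2*z*tan(z**2)**2 + 2*z

Explanation: A term was dropped: the term 2*z*tan(z**2)**2 was incorrectly omitted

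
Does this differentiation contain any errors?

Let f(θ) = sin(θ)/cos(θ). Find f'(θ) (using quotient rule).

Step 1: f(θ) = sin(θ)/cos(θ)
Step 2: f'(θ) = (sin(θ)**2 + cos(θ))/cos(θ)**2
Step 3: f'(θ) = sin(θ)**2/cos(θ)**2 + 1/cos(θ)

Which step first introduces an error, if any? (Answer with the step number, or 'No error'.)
Step 2

Step 2 is incorrect due to a wrong exponent.
The step shows: (sin(θ)**2 + cos(θ))/cos(θ)**2
The correct value should be: (sin(θ)**2 + cos(θ)**2)/cos(θ)**2

Explanation: The exponent 2 on cos(θ) was incorrectly written as 1: the term (sin(θ)**2 + cos(θ)**2)/cos(θ)**2 was incorrectly written as (sin(θ)**2 + cos(θ))/cos(θ)**2
The later steps are derived from this incorrect expression, so the error originates in Step 2.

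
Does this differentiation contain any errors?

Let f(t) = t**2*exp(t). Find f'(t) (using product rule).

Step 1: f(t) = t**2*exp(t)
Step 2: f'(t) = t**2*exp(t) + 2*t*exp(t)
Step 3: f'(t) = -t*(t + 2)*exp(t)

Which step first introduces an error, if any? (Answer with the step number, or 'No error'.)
Step 3

Step 3 is incorrect due to a sign flip.
The step shows: -t*(t + 2)*exp(t)
The correct value should be: t*(t + 2)*exp(t)

Explanation: The sign of the whole expression was flipped: the term t*(t + 2)*exp(t) was incorrectly written as -t*(t + 2)*exp(t)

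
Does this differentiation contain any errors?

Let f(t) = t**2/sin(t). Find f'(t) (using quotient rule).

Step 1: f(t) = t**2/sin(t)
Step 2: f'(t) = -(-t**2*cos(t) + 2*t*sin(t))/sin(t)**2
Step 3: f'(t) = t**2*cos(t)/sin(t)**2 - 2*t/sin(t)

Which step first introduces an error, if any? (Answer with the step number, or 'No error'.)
Step 2

Step 2 is incorrect due to a sign flip.
The step shows: -(-t**2*cos(t) + 2*t*sin(t))/sin(t)**2
The correct value should be: (-t**2*cos(t) + 2*t*sin(t))/sin(t)**2

Explanation: The sign of the whole expression was flipped: the term (-t**2*cos(t) + 2*t*sin(t))/sin(t)**2 was incorrectly written as -(-t**2*cos(t) + 2*t*sin(t))/sin(t)**2
The later steps are derived from this incorrect expression, so the error originates in Step 2.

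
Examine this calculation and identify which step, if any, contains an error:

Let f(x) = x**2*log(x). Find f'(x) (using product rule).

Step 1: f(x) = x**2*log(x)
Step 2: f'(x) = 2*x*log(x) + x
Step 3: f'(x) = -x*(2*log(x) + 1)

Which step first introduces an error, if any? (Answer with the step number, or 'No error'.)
Step 3

Step 3 is incorrect due to a sign flip.
The step shows: -x*(2*log(x) + 1)
The correct value should be: x*(2*log(x) + 1)

Explanation: The sign of the whole expression was flipped: the term x*(2*log(x) + 1) was incorrectly written as -x*(2*log(x) + 1)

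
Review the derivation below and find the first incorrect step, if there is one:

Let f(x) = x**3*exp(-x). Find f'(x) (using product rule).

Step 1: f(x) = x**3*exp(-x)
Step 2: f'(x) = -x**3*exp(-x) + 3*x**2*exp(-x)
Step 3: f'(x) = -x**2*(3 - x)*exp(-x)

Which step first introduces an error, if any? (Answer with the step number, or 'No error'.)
Step 3

Step 3 is incorrect due to a sign flip.
The step shows: -x**2*(3 - x)*exp(-x)
The correct value should be: x**2*(3 - x)*exp(-x)

Explanation: The sign of the whole expression was flipped: the term x**2*(3 - x)*exp(-x) was incorrectly written as -x**2*(3 - x)*exp(-x)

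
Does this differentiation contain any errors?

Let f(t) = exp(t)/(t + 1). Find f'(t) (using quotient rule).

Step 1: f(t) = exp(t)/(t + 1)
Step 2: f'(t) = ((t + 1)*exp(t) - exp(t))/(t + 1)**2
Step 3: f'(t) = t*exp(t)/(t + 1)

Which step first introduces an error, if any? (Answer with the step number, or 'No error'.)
Step 3

Step 3 is incorrect due to a wrong exponent.
The step shows: t*exp(t)/(t + 1)
The correct value should be: t*exp(t)/(t + 1)**2

Explanation: The exponent -2 on t + 1 was incorrectly written as -1: the term t*exp(t)/(t + 1)**2 was incorrectly written as t*exp(t)/(t + 1)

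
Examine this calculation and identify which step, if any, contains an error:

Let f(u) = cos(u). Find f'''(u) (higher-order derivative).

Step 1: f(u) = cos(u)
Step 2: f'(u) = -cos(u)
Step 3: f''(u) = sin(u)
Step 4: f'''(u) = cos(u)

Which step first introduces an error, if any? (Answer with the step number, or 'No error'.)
Step 2

Step 2 is incorrect due to a wrong trig function.
The step shows: -cos(u)
The correct value should be: -sin(u)

Explanation: sin(u) was incorrectly written as cos(u): the term -sin(u) was incorrectly written as -cos(u)
The later steps are derived from this incorrect expression, so the error originates in Step 2.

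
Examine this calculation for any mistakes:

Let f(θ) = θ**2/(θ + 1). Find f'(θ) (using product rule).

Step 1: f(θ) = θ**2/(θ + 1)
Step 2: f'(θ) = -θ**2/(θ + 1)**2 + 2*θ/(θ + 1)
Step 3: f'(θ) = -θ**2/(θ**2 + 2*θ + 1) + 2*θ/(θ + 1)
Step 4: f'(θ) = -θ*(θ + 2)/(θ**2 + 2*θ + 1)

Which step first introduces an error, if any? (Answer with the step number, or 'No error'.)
Step 4

Step 4 is incorrect due to a sign flip.
The step shows: -θ*(θ + 2)/(θ**2 + 2*θ + 1)
The correct value should be: θ*(θ + 2)/(θ**2 + 2*θ + 1)

Explanation: The sign of the whole expression was flipped: the term θ*(θ + 2)/(θ**2 + 2*θ + 1) was incorrectly written as -θ*(θ + 2)/(θ**2 + 2*θ + 1)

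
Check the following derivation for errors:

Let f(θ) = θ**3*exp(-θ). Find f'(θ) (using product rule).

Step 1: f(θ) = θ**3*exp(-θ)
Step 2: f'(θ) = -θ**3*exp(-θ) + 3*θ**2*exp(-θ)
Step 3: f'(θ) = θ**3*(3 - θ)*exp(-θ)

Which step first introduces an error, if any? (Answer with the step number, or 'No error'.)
Step 3

Step 3 is incorrect due to a wrong exponent.
The step shows: θ**3*(3 - θ)*exp(-θ)
The correct value should be: θ**2*(3 - θ)*exp(-θ)

Explanation: The exponent 2 on θ was incorrectly written as 3: the term θ**2*(3 - θ)*exp(-θ) was incorrectly written as θ**3*(3 - θ)*exp(-θ)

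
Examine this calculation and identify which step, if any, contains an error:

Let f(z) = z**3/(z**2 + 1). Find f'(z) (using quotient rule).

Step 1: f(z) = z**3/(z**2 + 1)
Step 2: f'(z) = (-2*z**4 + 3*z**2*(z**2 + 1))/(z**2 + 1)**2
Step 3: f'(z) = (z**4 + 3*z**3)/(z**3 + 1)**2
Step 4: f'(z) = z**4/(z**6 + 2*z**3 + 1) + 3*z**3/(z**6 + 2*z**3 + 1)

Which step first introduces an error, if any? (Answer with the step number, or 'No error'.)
Step 3

Step 3 is incorrect due to a wrong exponent.
The step shows: (z**4 + 3*z**3)/(z**3 + 1)**2
The correct value should be: (z**4 + 3*z**2)/(z**2 + 1)**2

Explanation: The exponent 2 on z was incorrectly written as 3: the term (z**4 + 3*z**2)/(z**2 + 1)**2 was incorrectly written as (z**4 + 3*z**3)/(z**3 + 1)**2
The later steps are derived from this incorrect expression, so the error originates in Step 3.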